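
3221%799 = 25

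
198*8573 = 1697454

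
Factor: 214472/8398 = 2^2 * 13^( - 1 )*83^1 = 332/13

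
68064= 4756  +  63308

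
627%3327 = 627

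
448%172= 104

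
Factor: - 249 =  - 3^1*83^1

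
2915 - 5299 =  - 2384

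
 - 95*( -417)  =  39615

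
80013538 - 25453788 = 54559750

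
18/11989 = 18/11989 = 0.00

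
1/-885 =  - 1/885 = - 0.00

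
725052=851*852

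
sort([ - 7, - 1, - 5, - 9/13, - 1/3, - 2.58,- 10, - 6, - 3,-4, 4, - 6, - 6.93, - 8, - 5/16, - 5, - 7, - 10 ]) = [ - 10, - 10, - 8, - 7, - 7, - 6.93, - 6, - 6, - 5,-5, -4 , - 3 , - 2.58, - 1, - 9/13,-1/3, - 5/16, 4 ]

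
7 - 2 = 5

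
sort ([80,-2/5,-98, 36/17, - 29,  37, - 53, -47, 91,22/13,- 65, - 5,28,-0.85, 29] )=[ - 98, - 65 ,  -  53,  -  47, - 29,-5, - 0.85,-2/5 , 22/13,36/17, 28, 29,  37,  80, 91]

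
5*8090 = 40450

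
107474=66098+41376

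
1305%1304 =1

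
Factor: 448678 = 2^1*263^1*853^1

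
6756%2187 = 195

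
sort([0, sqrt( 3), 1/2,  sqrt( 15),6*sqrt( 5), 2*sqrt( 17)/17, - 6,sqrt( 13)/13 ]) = [  -  6,  0,  sqrt(13)/13,2*sqrt( 17) /17 , 1/2, sqrt(3 ) , sqrt (15),6*sqrt(5 ) ]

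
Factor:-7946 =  - 2^1 * 29^1*137^1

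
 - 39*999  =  -38961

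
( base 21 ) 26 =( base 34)1E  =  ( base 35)1D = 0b110000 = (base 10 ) 48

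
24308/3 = 8102 + 2/3 = 8102.67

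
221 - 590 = -369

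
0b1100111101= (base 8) 1475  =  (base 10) 829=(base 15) 3a4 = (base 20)219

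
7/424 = 7/424=0.02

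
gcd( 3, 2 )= 1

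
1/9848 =1/9848  =  0.00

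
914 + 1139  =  2053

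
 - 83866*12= - 1006392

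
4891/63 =77  +  40/63 =77.63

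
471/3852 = 157/1284 = 0.12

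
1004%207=176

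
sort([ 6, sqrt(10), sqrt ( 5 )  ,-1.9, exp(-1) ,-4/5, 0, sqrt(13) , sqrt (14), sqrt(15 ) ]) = [ - 1.9,  -  4/5,0,  exp(-1),sqrt(5 ), sqrt(10 ), sqrt ( 13 ), sqrt ( 14), sqrt(15 ),6 ] 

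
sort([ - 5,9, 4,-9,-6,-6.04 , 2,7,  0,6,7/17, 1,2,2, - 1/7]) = [ - 9 , - 6.04,  -  6,-5, - 1/7,0 , 7/17, 1, 2,2,2,4,6,7,9 ]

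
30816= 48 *642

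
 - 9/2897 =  - 1+2888/2897 = - 0.00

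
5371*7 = 37597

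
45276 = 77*588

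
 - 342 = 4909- 5251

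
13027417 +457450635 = 470478052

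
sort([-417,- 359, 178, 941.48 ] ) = [-417,-359,178, 941.48] 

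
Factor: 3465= 3^2 * 5^1 * 7^1 * 11^1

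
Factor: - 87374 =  - 2^1 *7^1 * 79^2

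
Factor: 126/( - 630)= - 5^( - 1)=-1/5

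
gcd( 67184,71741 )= 1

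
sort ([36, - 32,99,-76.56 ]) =[ - 76.56, - 32, 36,99 ] 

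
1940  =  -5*(-388)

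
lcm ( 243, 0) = 0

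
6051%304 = 275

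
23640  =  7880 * 3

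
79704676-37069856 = 42634820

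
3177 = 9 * 353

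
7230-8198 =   -  968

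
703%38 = 19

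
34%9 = 7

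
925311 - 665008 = 260303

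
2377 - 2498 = - 121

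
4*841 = 3364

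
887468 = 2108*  421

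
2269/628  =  3 + 385/628 = 3.61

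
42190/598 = 21095/299 = 70.55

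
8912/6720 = 557/420 = 1.33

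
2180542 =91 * 23962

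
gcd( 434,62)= 62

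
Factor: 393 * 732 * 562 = 2^3*3^2*61^1 * 131^1*281^1 = 161673912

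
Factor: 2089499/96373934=2^( - 1)*43^1* 401^( - 1) * 48593^1 * 120167^( - 1)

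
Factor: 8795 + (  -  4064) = 4731= 3^1*19^1 *83^1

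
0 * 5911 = 0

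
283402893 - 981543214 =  - 698140321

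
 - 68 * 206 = - 14008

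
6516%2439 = 1638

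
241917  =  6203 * 39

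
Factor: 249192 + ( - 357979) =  - 7^1*15541^1 = -  108787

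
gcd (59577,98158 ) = 1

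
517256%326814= 190442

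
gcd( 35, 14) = 7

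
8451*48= 405648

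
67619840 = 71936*940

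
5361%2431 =499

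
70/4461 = 70/4461 = 0.02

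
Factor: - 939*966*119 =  - 107941806=-  2^1*3^2*7^2*17^1* 23^1*313^1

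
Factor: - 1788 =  - 2^2*3^1 * 149^1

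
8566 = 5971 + 2595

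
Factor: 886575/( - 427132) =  - 2^( - 2 )*3^1*5^2*11821^1*106783^( - 1) 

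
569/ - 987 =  - 569/987  =  -  0.58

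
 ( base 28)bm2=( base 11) 6a42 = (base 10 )9242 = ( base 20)1322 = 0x241a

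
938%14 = 0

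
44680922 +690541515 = 735222437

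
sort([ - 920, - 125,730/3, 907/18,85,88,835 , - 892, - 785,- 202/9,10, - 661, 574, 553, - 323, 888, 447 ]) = [ - 920, - 892, - 785, - 661,- 323, - 125, - 202/9, 10 , 907/18, 85, 88, 730/3, 447, 553, 574,835, 888] 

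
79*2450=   193550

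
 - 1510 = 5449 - 6959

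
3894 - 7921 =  - 4027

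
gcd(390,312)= 78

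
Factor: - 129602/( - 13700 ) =473/50= 2^(-1 )*5^( -2)*11^1* 43^1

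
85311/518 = 85311/518 = 164.69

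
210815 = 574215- 363400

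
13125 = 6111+7014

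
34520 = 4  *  8630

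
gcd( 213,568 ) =71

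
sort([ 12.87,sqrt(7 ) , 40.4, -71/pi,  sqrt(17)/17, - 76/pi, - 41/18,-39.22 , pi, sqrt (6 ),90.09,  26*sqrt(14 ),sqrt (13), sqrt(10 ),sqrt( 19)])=[ -39.22, - 76/pi,  -  71/pi, - 41/18,sqrt(17)/17,sqrt (6 ),sqrt(7),pi,sqrt (10 ),sqrt (13), sqrt( 19 ), 12.87, 40.4 , 90.09, 26 * sqrt(14 ) ] 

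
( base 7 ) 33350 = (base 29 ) a04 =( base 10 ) 8414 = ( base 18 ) 17h8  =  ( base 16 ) 20DE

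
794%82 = 56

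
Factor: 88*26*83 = 2^4 * 11^1*13^1*83^1 = 189904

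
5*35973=179865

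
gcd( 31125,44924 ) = 1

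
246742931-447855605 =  - 201112674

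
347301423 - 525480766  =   - 178179343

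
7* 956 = 6692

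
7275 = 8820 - 1545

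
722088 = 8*90261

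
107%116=107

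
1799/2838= 1799/2838   =  0.63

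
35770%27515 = 8255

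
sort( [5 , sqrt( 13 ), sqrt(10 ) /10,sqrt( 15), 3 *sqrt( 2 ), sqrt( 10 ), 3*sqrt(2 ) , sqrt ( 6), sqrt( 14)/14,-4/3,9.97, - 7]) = [ - 7, - 4/3, sqrt(14 ) /14, sqrt( 10)/10, sqrt( 6), sqrt(10 ), sqrt ( 13), sqrt( 15), 3 *sqrt ( 2), 3*sqrt(2) , 5, 9.97 ] 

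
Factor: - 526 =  - 2^1*263^1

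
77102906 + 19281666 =96384572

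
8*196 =1568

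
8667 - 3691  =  4976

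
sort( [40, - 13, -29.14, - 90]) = [ - 90, - 29.14, - 13  ,  40] 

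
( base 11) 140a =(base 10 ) 1825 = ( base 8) 3441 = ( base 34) 1JN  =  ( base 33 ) 1ma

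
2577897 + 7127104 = 9705001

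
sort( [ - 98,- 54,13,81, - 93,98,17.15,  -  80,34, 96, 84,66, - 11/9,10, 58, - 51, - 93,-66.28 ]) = [ - 98, - 93, -93 , -80, - 66.28, - 54, - 51, -11/9,10,13,17.15, 34,  58, 66,81,84, 96,98 ] 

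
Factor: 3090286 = 2^1 * 1545143^1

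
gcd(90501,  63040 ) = 1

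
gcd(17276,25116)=28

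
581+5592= 6173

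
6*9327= 55962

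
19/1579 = 19/1579 = 0.01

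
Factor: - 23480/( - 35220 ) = 2^1*3^( - 1) = 2/3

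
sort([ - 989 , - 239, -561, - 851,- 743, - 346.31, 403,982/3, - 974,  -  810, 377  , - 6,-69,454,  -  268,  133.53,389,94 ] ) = [ - 989, - 974, - 851, - 810, - 743, - 561, - 346.31,  -  268, - 239, - 69,-6,94,133.53,  982/3,377, 389,403, 454 ] 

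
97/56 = 1+41/56  =  1.73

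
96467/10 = 96467/10 = 9646.70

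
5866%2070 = 1726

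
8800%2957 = 2886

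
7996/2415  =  3 + 751/2415 = 3.31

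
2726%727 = 545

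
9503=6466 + 3037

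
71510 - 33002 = 38508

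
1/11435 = 1/11435=0.00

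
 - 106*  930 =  - 98580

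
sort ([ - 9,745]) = [ - 9, 745]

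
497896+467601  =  965497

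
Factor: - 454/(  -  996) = 227/498 = 2^( - 1)*3^ ( - 1) * 83^( -1)*227^1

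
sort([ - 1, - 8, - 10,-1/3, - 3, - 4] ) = [  -  10,-8, - 4, - 3, - 1, - 1/3]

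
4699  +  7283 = 11982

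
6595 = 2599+3996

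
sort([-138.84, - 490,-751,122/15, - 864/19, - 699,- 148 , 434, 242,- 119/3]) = [-751, - 699, - 490, - 148,-138.84, - 864/19,-119/3,  122/15, 242, 434 ] 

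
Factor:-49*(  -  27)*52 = 2^2*3^3*7^2*13^1 = 68796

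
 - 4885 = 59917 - 64802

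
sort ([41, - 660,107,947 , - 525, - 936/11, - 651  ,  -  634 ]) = [ - 660, - 651, - 634, - 525, - 936/11,41,107,947]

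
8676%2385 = 1521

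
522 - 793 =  - 271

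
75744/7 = 75744/7 = 10820.57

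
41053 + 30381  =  71434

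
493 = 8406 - 7913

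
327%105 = 12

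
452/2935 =452/2935 =0.15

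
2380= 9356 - 6976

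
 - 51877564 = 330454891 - 382332455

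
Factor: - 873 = - 3^2*97^1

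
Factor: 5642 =2^1*7^1*13^1*31^1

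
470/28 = 235/14=16.79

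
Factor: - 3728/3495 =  - 2^4*3^( - 1)*5^( - 1) = - 16/15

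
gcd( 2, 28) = 2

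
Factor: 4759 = 4759^1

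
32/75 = 32/75 = 0.43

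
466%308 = 158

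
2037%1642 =395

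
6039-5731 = 308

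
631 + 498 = 1129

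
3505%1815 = 1690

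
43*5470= 235210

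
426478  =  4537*94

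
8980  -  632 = 8348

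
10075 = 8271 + 1804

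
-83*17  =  -1411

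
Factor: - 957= - 3^1 * 11^1 * 29^1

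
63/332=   63/332 = 0.19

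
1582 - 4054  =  -2472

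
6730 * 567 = 3815910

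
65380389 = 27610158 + 37770231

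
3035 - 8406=  -  5371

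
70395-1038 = 69357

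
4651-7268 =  - 2617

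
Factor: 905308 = 2^2*89^1*2543^1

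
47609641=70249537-22639896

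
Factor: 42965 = 5^1 * 13^1*661^1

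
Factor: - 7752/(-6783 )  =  2^3*7^( - 1)  =  8/7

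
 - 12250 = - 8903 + - 3347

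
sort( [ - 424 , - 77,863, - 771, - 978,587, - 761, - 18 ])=[ - 978,  -  771, - 761,-424, - 77,-18, 587, 863 ] 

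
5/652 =5/652 = 0.01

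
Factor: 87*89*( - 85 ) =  - 658155 = - 3^1*5^1*17^1 * 29^1*89^1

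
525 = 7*75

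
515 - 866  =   - 351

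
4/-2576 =  -  1/644  =  - 0.00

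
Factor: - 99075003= - 3^1*2089^1*15809^1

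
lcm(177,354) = 354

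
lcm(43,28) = 1204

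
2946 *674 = 1985604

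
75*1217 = 91275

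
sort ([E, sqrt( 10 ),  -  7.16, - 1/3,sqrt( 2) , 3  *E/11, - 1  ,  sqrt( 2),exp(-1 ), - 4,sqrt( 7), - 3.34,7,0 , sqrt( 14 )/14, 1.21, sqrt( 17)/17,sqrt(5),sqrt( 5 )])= [ - 7.16, - 4  ,-3.34, - 1,-1/3,  0,  sqrt( 17 ) /17,sqrt( 14) /14,exp(-1), 3*E/11,1.21,sqrt( 2),sqrt(2),sqrt( 5), sqrt(5 ),sqrt(7 ),E,sqrt( 10 ),  7]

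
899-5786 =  - 4887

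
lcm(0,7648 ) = 0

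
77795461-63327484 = 14467977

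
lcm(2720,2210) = 35360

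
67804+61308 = 129112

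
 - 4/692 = -1 + 172/173 = -0.01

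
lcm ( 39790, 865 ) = 39790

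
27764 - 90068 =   -  62304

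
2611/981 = 2 + 649/981 = 2.66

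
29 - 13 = 16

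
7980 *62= 494760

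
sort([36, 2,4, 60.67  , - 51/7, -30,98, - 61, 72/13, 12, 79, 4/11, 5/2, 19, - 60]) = [ - 61, - 60, - 30,-51/7, 4/11 , 2, 5/2,4, 72/13, 12, 19, 36,60.67,79,  98 ]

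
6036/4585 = 6036/4585 =1.32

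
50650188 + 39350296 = 90000484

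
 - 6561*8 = -52488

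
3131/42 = 3131/42 = 74.55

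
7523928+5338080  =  12862008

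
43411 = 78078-34667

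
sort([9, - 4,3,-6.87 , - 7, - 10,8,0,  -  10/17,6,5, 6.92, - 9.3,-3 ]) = [ - 10, - 9.3, - 7, - 6.87,-4, - 3, - 10/17,0, 3 , 5,  6, 6.92,8,9]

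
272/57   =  4+44/57 = 4.77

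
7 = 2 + 5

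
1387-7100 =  -5713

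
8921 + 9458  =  18379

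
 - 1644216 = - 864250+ - 779966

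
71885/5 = 14377 =14377.00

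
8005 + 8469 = 16474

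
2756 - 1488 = 1268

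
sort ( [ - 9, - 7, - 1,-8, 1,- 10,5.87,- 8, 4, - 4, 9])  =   [ - 10, - 9, - 8, - 8,-7 ,  -  4, - 1, 1,  4, 5.87,  9] 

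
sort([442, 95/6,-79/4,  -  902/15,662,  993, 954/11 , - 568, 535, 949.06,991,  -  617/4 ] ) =[ - 568,-617/4,-902/15, - 79/4, 95/6, 954/11  ,  442, 535, 662,949.06, 991,993]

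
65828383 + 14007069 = 79835452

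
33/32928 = 11/10976 = 0.00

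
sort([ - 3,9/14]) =[ - 3,9/14]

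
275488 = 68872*4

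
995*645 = 641775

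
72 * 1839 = 132408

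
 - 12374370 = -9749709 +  - 2624661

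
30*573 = 17190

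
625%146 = 41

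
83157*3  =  249471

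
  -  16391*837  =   - 13719267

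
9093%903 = 63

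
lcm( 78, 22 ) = 858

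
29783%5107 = 4248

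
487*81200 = 39544400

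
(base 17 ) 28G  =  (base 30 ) OA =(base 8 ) 1332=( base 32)mq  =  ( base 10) 730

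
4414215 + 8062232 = 12476447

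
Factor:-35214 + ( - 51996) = -2^1 * 3^3* 5^1 * 17^1 * 19^1 = -87210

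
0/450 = 0 = 0.00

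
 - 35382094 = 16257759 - 51639853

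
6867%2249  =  120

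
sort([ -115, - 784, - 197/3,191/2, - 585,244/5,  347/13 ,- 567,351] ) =[ - 784, - 585, - 567, - 115,  -  197/3,347/13  ,  244/5,191/2,351 ]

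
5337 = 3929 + 1408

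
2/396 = 1/198 = 0.01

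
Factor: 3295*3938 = 12975710 = 2^1*5^1*11^1*179^1*659^1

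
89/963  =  89/963 = 0.09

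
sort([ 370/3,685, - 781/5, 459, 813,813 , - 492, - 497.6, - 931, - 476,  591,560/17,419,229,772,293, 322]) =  [ - 931, - 497.6, - 492 , - 476, - 781/5, 560/17,370/3, 229,293,322, 419,459, 591,685, 772,  813,813] 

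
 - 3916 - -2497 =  - 1419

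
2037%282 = 63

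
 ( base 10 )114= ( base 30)3o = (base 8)162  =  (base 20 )5E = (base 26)4a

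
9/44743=9/44743 = 0.00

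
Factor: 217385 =5^1 * 7^1*6211^1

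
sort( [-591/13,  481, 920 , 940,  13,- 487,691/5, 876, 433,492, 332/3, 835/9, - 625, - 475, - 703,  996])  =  [ - 703 ,  -  625,  -  487, - 475, - 591/13, 13,835/9, 332/3, 691/5, 433,  481,  492, 876,920, 940,996 ] 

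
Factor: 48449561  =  59^1 * 389^1 *2111^1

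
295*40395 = 11916525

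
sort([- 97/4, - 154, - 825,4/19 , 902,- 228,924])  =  [ - 825, - 228,- 154, - 97/4,4/19,902 , 924 ]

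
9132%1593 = 1167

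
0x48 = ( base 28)2G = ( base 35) 22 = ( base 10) 72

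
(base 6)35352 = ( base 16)13f4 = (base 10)5108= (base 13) 242c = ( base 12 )2B58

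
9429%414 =321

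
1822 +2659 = 4481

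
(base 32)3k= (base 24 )4K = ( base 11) a6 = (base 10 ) 116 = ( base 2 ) 1110100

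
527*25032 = 13191864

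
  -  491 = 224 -715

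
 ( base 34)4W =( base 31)5D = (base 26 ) 6C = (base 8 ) 250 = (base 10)168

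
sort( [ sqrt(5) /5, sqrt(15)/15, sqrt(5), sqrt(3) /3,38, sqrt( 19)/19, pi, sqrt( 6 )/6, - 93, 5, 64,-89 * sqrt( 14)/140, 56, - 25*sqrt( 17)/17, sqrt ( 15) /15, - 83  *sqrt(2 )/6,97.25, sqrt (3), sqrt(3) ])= [  -  93, - 83*sqrt( 2 )/6, - 25 * sqrt(17 ) /17, - 89 * sqrt( 14)/140, sqrt (19)/19,sqrt( 15)/15, sqrt (15)/15, sqrt ( 6 )/6,sqrt(5)/5,  sqrt(3)/3, sqrt (3),sqrt( 3) , sqrt(5), pi, 5, 38, 56, 64, 97.25]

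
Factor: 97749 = 3^2*10861^1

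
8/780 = 2/195 = 0.01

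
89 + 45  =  134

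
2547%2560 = 2547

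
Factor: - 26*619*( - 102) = 2^2*3^1*13^1  *17^1*619^1 = 1641588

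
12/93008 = 3/23252 = 0.00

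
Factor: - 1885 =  - 5^1 * 13^1 * 29^1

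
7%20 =7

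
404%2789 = 404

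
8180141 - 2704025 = 5476116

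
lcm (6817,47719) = 47719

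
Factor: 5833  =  19^1*307^1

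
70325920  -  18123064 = 52202856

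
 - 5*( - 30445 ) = 152225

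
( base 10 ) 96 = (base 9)116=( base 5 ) 341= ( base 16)60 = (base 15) 66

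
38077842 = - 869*( -43818)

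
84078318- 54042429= 30035889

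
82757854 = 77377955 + 5379899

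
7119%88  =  79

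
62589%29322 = 3945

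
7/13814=7/13814 =0.00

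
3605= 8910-5305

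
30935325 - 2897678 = 28037647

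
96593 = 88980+7613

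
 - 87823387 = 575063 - 88398450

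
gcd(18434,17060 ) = 2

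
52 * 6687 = 347724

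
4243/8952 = 4243/8952 = 0.47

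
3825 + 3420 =7245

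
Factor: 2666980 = 2^2*5^1*133349^1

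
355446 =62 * 5733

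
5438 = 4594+844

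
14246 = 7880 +6366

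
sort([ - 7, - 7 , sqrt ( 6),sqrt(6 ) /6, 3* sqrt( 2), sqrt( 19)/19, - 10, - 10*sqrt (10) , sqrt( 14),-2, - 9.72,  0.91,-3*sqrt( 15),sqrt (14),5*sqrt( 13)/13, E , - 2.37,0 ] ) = [ - 10*sqrt( 10 ), - 3*sqrt( 15) , - 10, - 9.72, - 7, - 7 , - 2.37, - 2 , 0, sqrt( 19)/19,sqrt ( 6)/6, 0.91, 5* sqrt( 13)/13 , sqrt( 6 ),E,  sqrt( 14 ),sqrt (14),3*sqrt( 2 )]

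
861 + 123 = 984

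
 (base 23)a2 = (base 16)e8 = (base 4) 3220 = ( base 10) 232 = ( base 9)277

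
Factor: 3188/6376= 2^( -1) = 1/2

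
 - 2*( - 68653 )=137306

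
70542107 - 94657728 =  - 24115621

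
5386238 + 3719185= 9105423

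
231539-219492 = 12047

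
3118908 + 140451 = 3259359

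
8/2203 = 8/2203   =  0.00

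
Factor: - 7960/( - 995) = 2^3 = 8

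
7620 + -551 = 7069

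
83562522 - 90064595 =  - 6502073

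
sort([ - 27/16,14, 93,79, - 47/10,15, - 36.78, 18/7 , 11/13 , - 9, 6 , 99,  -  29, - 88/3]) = [ - 36.78,  -  88/3, - 29, - 9 , - 47/10, - 27/16,  11/13,  18/7,  6,14, 15,79,93,99]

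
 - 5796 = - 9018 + 3222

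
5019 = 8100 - 3081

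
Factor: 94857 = 3^1*7^1 * 4517^1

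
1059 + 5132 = 6191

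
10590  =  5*2118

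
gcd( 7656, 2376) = 264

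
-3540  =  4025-7565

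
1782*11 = 19602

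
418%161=96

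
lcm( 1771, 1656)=127512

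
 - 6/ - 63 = 2/21 =0.10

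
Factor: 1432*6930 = 9923760 = 2^4*3^2*5^1* 7^1*11^1*179^1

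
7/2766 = 7/2766 = 0.00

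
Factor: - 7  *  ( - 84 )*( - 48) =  - 2^6*3^2*7^2 =- 28224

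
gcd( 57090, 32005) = 865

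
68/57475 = 68/57475 = 0.00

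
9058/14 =647 =647.00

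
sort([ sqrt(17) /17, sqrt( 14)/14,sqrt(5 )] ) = [sqrt( 17)/17,sqrt( 14)/14, sqrt ( 5 )]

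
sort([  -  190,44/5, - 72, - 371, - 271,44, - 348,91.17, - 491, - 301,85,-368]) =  [  -  491, -371, - 368, - 348, - 301,-271,-190, - 72,44/5,44,85,91.17]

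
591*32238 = 19052658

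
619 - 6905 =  - 6286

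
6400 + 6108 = 12508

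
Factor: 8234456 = 2^3*1029307^1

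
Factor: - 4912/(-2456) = 2^1 = 2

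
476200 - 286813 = 189387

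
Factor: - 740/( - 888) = 2^( - 1)*3^( - 1 )*5^1 =5/6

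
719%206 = 101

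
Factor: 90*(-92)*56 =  - 463680 = - 2^6*3^2*5^1*7^1  *23^1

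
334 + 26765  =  27099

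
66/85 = 66/85 = 0.78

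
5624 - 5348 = 276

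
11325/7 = 1617+6/7 = 1617.86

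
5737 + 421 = 6158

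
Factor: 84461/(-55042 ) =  - 2^(-1) * 29^ ( - 1)*89^1 = - 89/58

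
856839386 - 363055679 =493783707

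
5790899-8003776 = -2212877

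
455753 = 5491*83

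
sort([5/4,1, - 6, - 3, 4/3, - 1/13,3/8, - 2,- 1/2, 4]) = [ - 6, - 3, - 2, - 1/2, - 1/13, 3/8,1,5/4,  4/3,  4] 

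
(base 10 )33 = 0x21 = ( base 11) 30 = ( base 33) 10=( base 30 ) 13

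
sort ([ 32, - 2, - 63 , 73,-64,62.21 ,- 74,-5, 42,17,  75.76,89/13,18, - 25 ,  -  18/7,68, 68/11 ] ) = [ - 74, - 64,- 63, - 25,-5, - 18/7, - 2,68/11, 89/13,17 , 18  ,  32, 42 , 62.21, 68, 73, 75.76]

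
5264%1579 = 527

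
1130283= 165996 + 964287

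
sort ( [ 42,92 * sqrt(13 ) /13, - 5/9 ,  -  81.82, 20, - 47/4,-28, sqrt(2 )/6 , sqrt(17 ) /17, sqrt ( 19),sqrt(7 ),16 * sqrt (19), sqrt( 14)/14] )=[ - 81.82, - 28, - 47/4, - 5/9,sqrt( 2) /6, sqrt( 17 ) /17, sqrt(14 )/14, sqrt ( 7),sqrt(19),20, 92 * sqrt( 13 ) /13, 42, 16 * sqrt(19) ] 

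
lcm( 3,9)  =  9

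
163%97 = 66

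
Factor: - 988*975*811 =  - 2^2 * 3^1*5^2*13^2*19^1*811^1 = - 781236300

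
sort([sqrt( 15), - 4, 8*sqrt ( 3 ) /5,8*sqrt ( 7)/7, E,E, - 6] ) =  [ - 6,  -  4, E, E, 8*sqrt( 3 )/5,8*sqrt( 7 )/7 , sqrt( 15 ) ]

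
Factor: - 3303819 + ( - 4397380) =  - 7701199  =  - 11^1 * 700109^1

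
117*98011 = 11467287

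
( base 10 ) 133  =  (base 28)4L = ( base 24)5D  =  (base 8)205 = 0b10000101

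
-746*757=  - 564722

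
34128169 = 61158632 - 27030463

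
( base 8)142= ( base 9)118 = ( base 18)58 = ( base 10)98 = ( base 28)3E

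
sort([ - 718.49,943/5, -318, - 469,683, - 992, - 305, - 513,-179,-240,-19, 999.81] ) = [ - 992, - 718.49,-513,-469, - 318,-305, - 240, - 179,-19,943/5,683, 999.81]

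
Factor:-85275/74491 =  - 3^2*5^2 * 163^(  -  1)*379^1*457^( - 1)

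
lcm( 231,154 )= 462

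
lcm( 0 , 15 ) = 0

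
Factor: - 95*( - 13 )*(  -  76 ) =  - 2^2*5^1*13^1*19^2=- 93860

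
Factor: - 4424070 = - 2^1*3^1*5^1*7^1*21067^1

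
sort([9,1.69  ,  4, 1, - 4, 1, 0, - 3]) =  [ - 4,-3,0, 1,  1, 1.69, 4, 9]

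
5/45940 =1/9188 = 0.00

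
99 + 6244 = 6343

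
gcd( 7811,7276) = 107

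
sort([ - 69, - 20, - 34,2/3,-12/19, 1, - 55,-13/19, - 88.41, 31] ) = [-88.41, - 69, - 55, - 34 , - 20, - 13/19, - 12/19, 2/3,1, 31] 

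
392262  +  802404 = 1194666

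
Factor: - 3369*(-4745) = 3^1*5^1 * 13^1*73^1*1123^1 =15985905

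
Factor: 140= 2^2*5^1*7^1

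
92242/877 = 92242/877=105.18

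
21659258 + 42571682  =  64230940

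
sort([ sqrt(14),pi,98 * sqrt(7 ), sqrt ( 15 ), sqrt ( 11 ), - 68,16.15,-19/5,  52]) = [ - 68, - 19/5, pi,sqrt( 11 ), sqrt(14), sqrt(15 ), 16.15,52, 98*sqrt(7)]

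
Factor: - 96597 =-3^2*10733^1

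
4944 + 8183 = 13127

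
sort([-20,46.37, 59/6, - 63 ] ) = [ - 63, - 20, 59/6, 46.37]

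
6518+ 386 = 6904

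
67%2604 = 67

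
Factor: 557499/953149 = 3^1*185833^1*953149^( - 1) 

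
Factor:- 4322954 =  - 2^1*941^1*2297^1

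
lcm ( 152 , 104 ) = 1976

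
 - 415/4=-104 + 1/4= - 103.75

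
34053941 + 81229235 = 115283176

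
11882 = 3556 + 8326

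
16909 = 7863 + 9046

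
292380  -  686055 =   -  393675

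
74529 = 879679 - 805150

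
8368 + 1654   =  10022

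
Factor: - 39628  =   - 2^2*9907^1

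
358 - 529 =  - 171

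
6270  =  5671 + 599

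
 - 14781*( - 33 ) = 487773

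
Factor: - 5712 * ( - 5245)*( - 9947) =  - 298006549680 = - 2^4*3^1*5^1*7^4*17^1*29^1*1049^1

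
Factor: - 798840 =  - 2^3 * 3^2*5^1*7^1*317^1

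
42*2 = 84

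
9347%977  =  554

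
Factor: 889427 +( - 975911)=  -86484 = - 2^2*3^1 * 7207^1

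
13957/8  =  1744 + 5/8 = 1744.62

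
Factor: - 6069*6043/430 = -2^( - 1 )*3^1*5^( - 1 )*7^1*17^2*43^( - 1 )*6043^1  =  - 36674967/430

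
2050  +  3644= 5694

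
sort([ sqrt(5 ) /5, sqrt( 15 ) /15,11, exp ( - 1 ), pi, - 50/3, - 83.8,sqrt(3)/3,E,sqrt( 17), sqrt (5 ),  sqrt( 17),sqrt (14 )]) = [ - 83.8, - 50/3, sqrt(15) /15, exp ( - 1) , sqrt ( 5) /5, sqrt( 3 )/3, sqrt (5), E, pi, sqrt( 14 ), sqrt(17 ),sqrt(17 ), 11 ]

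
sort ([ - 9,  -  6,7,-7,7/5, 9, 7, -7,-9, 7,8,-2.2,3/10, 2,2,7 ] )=[ -9, - 9, - 7,  -  7, - 6,-2.2,3/10, 7/5,2, 2 , 7, 7,7, 7,  8, 9]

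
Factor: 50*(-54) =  - 2700=- 2^2*3^3*5^2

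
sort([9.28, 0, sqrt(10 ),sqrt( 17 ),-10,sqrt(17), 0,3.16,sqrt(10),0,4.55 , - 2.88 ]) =[- 10,-2.88, 0,0, 0, 3.16, sqrt(10),sqrt( 10 ) , sqrt(17 ),sqrt(17),4.55, 9.28]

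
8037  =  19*423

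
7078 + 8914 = 15992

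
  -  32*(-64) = 2048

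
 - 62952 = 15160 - 78112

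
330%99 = 33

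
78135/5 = 15627 = 15627.00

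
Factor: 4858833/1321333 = 3^1 * 7^1*13^( - 1 )*61^1* 3793^1*101641^( - 1)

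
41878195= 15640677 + 26237518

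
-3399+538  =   - 2861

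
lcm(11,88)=88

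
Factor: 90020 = 2^2*5^1*7^1 * 643^1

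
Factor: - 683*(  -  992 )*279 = 2^5 * 3^2 *31^2*683^1 = 189032544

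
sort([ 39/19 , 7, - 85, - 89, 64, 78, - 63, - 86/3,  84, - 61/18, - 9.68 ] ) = [ - 89, - 85, - 63, - 86/3 , -9.68, - 61/18, 39/19, 7, 64, 78, 84 ]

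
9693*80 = 775440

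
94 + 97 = 191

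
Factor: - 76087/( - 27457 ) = 11^1*6917^1*27457^( - 1 )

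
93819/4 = 93819/4 = 23454.75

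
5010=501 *10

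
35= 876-841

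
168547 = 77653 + 90894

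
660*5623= 3711180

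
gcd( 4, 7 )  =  1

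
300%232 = 68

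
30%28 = 2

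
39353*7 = 275471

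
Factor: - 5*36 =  - 180 = - 2^2*3^2*5^1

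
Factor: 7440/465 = 16= 2^4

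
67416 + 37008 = 104424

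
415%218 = 197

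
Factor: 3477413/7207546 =2^( - 1 )*227^1* 229^ (  -  1)*15319^1*15737^(-1)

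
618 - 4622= - 4004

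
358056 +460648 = 818704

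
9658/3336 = 4829/1668 = 2.90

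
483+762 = 1245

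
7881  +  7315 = 15196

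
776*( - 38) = -29488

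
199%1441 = 199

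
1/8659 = 1/8659 = 0.00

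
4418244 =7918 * 558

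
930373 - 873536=56837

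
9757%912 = 637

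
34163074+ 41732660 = 75895734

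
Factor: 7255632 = 2^4*3^1*71^1*2129^1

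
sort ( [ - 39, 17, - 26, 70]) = [ - 39,  -  26,  17  ,  70]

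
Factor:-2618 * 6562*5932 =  - 101907702512 = - 2^4*7^1*11^1 * 17^2*193^1*1483^1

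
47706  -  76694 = - 28988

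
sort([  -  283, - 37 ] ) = [ - 283, - 37 ]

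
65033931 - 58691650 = 6342281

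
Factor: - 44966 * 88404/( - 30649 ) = 2^3*3^1*53^1*139^1 * 22483^1*30649^( - 1 ) = 3975174264/30649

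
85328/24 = 3555  +  1/3  =  3555.33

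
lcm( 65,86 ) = 5590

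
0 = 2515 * 0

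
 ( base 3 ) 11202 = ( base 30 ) 48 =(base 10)128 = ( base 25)53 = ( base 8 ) 200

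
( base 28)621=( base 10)4761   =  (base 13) 2223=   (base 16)1299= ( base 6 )34013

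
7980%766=320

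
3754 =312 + 3442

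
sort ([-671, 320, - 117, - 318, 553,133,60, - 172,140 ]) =[-671,  -  318,  -  172, - 117,  60,133, 140,320,553]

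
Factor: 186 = 2^1*3^1*31^1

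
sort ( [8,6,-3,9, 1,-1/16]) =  [ - 3,-1/16,1,6, 8, 9 ] 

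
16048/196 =4012/49=   81.88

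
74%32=10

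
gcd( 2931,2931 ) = 2931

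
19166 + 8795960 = 8815126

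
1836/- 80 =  - 459/20 =- 22.95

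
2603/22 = 118 + 7/22 = 118.32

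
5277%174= 57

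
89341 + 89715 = 179056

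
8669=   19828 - 11159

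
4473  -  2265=2208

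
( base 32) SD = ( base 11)757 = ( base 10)909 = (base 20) 259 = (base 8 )1615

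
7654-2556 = 5098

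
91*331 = 30121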